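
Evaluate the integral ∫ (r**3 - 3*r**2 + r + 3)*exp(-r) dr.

Use integration by parts with u = r**3 - 3*r**2 + r + 3, dv = exp(-r) dr, so v = -exp(-r).
Apply parts 3 times (tabular method): alternate signs, differentiate u down to 0, integrate dv up.

(-r**3 - r - 4)*exp(-r) + C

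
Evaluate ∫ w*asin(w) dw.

Use integration by parts with u = arcsin(w), dv = w dw.
Then du = 1/sqrt(-w**2 + 1) dw.

w**2*asin(w)/2 + w*sqrt(-w**2 + 1)/4 - asin(w)/4 + C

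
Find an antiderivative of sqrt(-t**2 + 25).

Substitute t = 5·sin(θ), so dt = 5·cos(θ) dθ and the radical becomes sqrt(-t**2 + 25) = 5·cos(θ) by the Pythagorean identity.
Integrate the resulting trig expression in θ, then back-substitute θ = asin(t/5), sin(θ) = t/5, cos(θ) = sqrt(-t**2 + 25)/5 (absorbing any constant into C).

t*sqrt(-t**2 + 25)/2 + 25*asin(t/5)/2 + C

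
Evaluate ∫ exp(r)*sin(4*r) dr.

Let I denote the integral. Integrate by parts with u = sin(4*r), dv = exp(r) dr, so v = exp(r): I = exp(r)*sin(4*r) − 4·∫ exp(r)*cos(4*r) dr.
Apply parts again with u = cos(4*r), dv = exp(r) dr: ∫ exp(r)*cos(4*r) dr = exp(r)*cos(4*r) + 4·I. Substituting back brings back I: I = exp(r)*sin(4*r) - 4*exp(r)*cos(4*r) − 16·I.
Solving for I: (1 + 16)·I equals the remaining terms, so I = (1/17)·(exp(r)*sin(4*r) - 4*exp(r)*cos(4*r)).

exp(r)*sin(4*r)/17 - 4*exp(r)*cos(4*r)/17 + C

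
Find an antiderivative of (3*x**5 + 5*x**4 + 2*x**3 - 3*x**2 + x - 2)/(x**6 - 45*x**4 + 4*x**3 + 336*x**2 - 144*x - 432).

Factor the denominator: (x - 6)*(x - 2)**2*(x + 1)*(x + 3)*(x + 6).
Partial-fraction decomposition: 4349/(2880*(x + 6)) - 41/(135*(x + 3)) + 1/(105*(x + 1)) - 679/(960*(x - 2)) - 3/(8*(x - 2)**2) + 3767/(1512*(x - 6)).
Integrate each term; A/(x−a) gives A·log|x−a|; A/(x−a)² gives −A/(x−a).

3767*log(x - 6)/1512 - 679*log(x - 2)/960 + log(x + 1)/105 - 41*log(x + 3)/135 + 4349*log(x + 6)/2880 + 3/(8*x - 16) + C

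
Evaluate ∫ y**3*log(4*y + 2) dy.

Use integration by parts with u = log(4*y + 2), dv = y**3 dy.
Then du = 4/(4*y + 2) dy and v = y**4/4.

y**4*log(4*y + 2)/4 - y**4/16 + y**3/24 - y**2/32 + y/32 - log(2*y + 1)/64 + C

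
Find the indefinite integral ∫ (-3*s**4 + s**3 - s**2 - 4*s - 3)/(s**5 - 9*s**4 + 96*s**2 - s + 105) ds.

Factor the denominator: (s - 7)*(s - 5)*(s + 3)*(s**2 + 1).
Partial-fraction decomposition: -(29*s + 28)/(650*(s**2 + 1)) - 27/(80*(s + 3)) + 899/(208*(s - 5)) - 347/(50*(s - 7)).
Integrate each term; A/(s−a) gives A·log|s−a|; the (Bs+D)/(s²+p²) term gives a log and an atan.

-347*log(s - 7)/50 + 899*log(s - 5)/208 - 27*log(s + 3)/80 - 29*log(s**2 + 1)/1300 - 14*atan(s)/325 + C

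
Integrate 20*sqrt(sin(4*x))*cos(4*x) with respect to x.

10*sin(4*x)**(3/2)/3 + C

Let u = sin(4*x), so du = (4*cos(4*x)) dx.
Rewriting, the integral becomes 5·∫ √u du = 5·(2/3)u^(3/2).
Substituting back, u = sin(4*x).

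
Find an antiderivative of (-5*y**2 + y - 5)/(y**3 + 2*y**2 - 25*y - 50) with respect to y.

Factor the denominator: (y - 5)*(y + 2)*(y + 5).
Partial-fraction decomposition: -9/(2*(y + 5)) + 9/(7*(y + 2)) - 25/(14*(y - 5)).
Integrate each term: A/(y−a) contributes A·log|y−a|.

-25*log(y - 5)/14 + 9*log(y + 2)/7 - 9*log(y + 5)/2 + C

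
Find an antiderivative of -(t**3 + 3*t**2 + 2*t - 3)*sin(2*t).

Use integration by parts with u = t**3 + 3*t**2 + 2*t - 3, dv = -sin(2*t) dt, so v = cos(2*t)/2.
Apply parts 3 times (tabular method): alternate signs, differentiate u down to 0, integrate dv up.

t**3*cos(2*t)/2 - 3*t**2*sin(2*t)/4 + 3*t**2*cos(2*t)/2 - 3*t*sin(2*t)/2 + t*cos(2*t)/4 - sin(2*t)/8 - 9*cos(2*t)/4 + C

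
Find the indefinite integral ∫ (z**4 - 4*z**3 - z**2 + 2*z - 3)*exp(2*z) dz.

Use integration by parts with u = z**4 - 4*z**3 - z**2 + 2*z - 3, dv = exp(2*z) dz, so v = exp(2*z)/2.
Apply parts 4 times (tabular method): alternate signs, differentiate u down to 0, integrate dv up.

(z**4 - 6*z**3 + 8*z**2 - 6*z)*exp(2*z)/2 + C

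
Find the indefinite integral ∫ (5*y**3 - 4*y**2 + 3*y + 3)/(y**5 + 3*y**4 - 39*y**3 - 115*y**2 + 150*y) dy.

log(y)/50 + 29*log(y - 6)/110 - 7*log(y - 1)/180 - 2423*log(y + 5)/9900 - 67/(30*y + 150) + C

Factor the denominator: y*(y - 6)*(y - 1)*(y + 5)**2.
Partial-fraction decomposition: -2423/(9900*(y + 5)) + 67/(30*(y + 5)**2) - 7/(180*(y - 1)) + 29/(110*(y - 6)) + 1/(50*y).
Integrate each term; A/(y−a) gives A·log|y−a|; A/(y−a)² gives −A/(y−a).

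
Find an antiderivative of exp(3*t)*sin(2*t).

Let I denote the integral. Integrate by parts with u = sin(2*t), dv = exp(3*t) dt, so v = exp(3*t)/3: I = exp(3*t)*sin(2*t)/3 − (2/3)·∫ exp(3*t)*cos(2*t) dt.
Apply parts again with u = cos(2*t), dv = exp(3*t) dt: ∫ exp(3*t)*cos(2*t) dt = exp(3*t)*cos(2*t)/3 + (2/3)·I. Substituting back brings back I: I = exp(3*t)*sin(2*t)/3 - 2*exp(3*t)*cos(2*t)/9 − (4/9)·I.
Solving for I: (1 + 4/9)·I equals the remaining terms, so I = (9/13)·(exp(3*t)*sin(2*t)/3 - 2*exp(3*t)*cos(2*t)/9).

3*exp(3*t)*sin(2*t)/13 - 2*exp(3*t)*cos(2*t)/13 + C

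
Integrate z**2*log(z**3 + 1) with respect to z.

Let u = z**3 + 1, so du = (3*z**2) dz.
The integral becomes (1/3)·∫ log(u) du; integrate by parts with u′=log(u), dv′=du.

z**3*log(z**3 + 1)/3 - z**3/3 + log(z**3 + 1)/3 + C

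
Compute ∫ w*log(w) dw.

Use integration by parts with u = log(w), dv = w dw.
Then du = 1/w dw and v = w**2/2.

w**2*log(w)/2 - w**2/4 + C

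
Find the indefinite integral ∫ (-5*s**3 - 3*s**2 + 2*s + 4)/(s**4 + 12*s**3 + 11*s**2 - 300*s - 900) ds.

-343*log(s - 5)/605 - 272*log(s + 5)/5 + 6046*log(s + 6)/121 - 964/(11*s + 66) + C

Factor the denominator: (s - 5)*(s + 5)*(s + 6)**2.
Partial-fraction decomposition: 6046/(121*(s + 6)) + 964/(11*(s + 6)**2) - 272/(5*(s + 5)) - 343/(605*(s - 5)).
Integrate each term; A/(s−a) gives A·log|s−a|; A/(s−a)² gives −A/(s−a).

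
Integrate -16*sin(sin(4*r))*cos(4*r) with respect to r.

4*cos(sin(4*r)) + C

Let u = sin(4*r), so du = (4*cos(4*r)) dr.
Rewriting, the integral becomes -4·∫ sin(u) du = -4·-cos(u).
Substituting back, u = sin(4*r).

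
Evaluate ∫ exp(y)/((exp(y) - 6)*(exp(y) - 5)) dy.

log(exp(y) - 6) - log(exp(y) - 5) + C

Let u = e^y, du = e^y dy.
The integral becomes ∫ du/((u-5)(u-6)); decompose into partial fractions.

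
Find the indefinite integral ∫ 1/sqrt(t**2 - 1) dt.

Substitute t = sec(θ), so dt = sec(θ)*tan(θ) dθ and the radical becomes sqrt(t**2 - 1) = tan(θ) by the Pythagorean identity.
Integrate the resulting trig expression in θ, then back-substitute sec(θ) = t, tan(θ) = sqrt(t**2 - 1) (absorbing any constant into C).

log(t + sqrt(t**2 - 1)) + C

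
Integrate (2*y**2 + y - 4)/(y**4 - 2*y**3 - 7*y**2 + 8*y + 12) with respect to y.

Factor the denominator: (y - 3)*(y - 2)*(y + 1)*(y + 2).
Partial-fraction decomposition: -1/(10*(y + 2)) - 1/(4*(y + 1)) - 1/(2*(y - 2)) + 17/(20*(y - 3)).
Integrate each term: A/(y−a) contributes A·log|y−a|.

17*log(y - 3)/20 - log(y - 2)/2 - log(y + 1)/4 - log(y + 2)/10 + C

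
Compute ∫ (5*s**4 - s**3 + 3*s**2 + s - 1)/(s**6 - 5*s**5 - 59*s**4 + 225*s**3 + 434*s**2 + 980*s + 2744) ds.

9872423*log(s - 7)/44595684 + 97*log(s + 2)/3240 - 12487*log(s + 7)/51940 - 245*log(s**2 + 4)/44944 + 653*atan(s/2)/22472 - 11815/(6678*s - 46746) + C

Factor the denominator: (s - 7)**2*(s + 2)*(s + 7)*(s**2 + 4).
Partial-fraction decomposition: -(245*s - 1306)/(22472*(s**2 + 4)) - 12487/(51940*(s + 7)) + 97/(3240*(s + 2)) + 9872423/(44595684*(s - 7)) + 11815/(6678*(s - 7)**2).
Integrate each term; A/(s−a) gives A·log|s−a|; the (Bs+D)/(s²+p²) term gives a log and an atan.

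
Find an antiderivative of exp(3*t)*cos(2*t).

Let I denote the integral. Integrate by parts with u = cos(2*t), dv = exp(3*t) dt, so v = exp(3*t)/3: I = exp(3*t)*cos(2*t)/3 + (2/3)·∫ exp(3*t)*sin(2*t) dt.
Apply parts again with u = sin(2*t), dv = exp(3*t) dt: ∫ exp(3*t)*sin(2*t) dt = exp(3*t)*sin(2*t)/3 − (2/3)·I. Substituting back brings back I: I = 2*exp(3*t)*sin(2*t)/9 + exp(3*t)*cos(2*t)/3 − (4/9)·I.
Solving for I: (1 + 4/9)·I equals the remaining terms, so I = (9/13)·(2*exp(3*t)*sin(2*t)/9 + exp(3*t)*cos(2*t)/3).

2*exp(3*t)*sin(2*t)/13 + 3*exp(3*t)*cos(2*t)/13 + C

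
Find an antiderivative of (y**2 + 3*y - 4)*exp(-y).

Use integration by parts with u = y**2 + 3*y - 4, dv = exp(-y) dy, so v = -exp(-y).
Apply parts 2 times (tabular method): alternate signs, differentiate u down to 0, integrate dv up.

(-y**2 - 5*y - 1)*exp(-y) + C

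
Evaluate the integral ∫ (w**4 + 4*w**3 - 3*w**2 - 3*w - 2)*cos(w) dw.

Use integration by parts with u = w**4 + 4*w**3 - 3*w**2 - 3*w - 2, dv = cos(w) dw, so v = sin(w).
Apply parts 4 times (tabular method): alternate signs, differentiate u down to 0, integrate dv up.

w**4*sin(w) + 4*w**3*sin(w) + 4*w**3*cos(w) - 15*w**2*sin(w) + 12*w**2*cos(w) - 27*w*sin(w) - 30*w*cos(w) + 28*sin(w) - 27*cos(w) + C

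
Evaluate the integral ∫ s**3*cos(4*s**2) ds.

s**2*sin(4*s**2)/8 + cos(4*s**2)/32 + C

Let u = s², du = 2s ds; rewrite as (1/2)∫ u^1·cos(4u) du.
Now integrate by parts 1 time.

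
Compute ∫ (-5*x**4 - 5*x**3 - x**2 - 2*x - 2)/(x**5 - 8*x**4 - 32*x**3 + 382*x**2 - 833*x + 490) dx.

-919*log(x - 7)/56 + 3787*log(x - 5)/288 - 26*log(x - 2)/27 + 5*log(x - 1)/64 - 10327*log(x + 7)/12096 + C

Factor the denominator: (x - 7)*(x - 5)*(x - 2)*(x - 1)*(x + 7).
Partial-fraction decomposition: -10327/(12096*(x + 7)) + 5/(64*(x - 1)) - 26/(27*(x - 2)) + 3787/(288*(x - 5)) - 919/(56*(x - 7)).
Integrate each term: A/(x−a) contributes A·log|x−a|.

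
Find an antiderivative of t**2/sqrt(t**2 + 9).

t*sqrt(t**2 + 9)/2 - 9*log(t + sqrt(t**2 + 9))/2 + C

Substitute t = 3·tan(θ), so dt = 3·sec(θ)^2 dθ and the radical becomes sqrt(t**2 + 9) = 3·sec(θ) by the Pythagorean identity.
Integrate the resulting trig expression in θ, then back-substitute tan(θ) = t/3, sec(θ) = sqrt(t**2 + 9)/3 (absorbing any constant into C).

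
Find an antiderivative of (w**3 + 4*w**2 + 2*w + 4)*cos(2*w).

Use integration by parts with u = w**3 + 4*w**2 + 2*w + 4, dv = cos(2*w) dw, so v = sin(2*w)/2.
Apply parts 3 times (tabular method): alternate signs, differentiate u down to 0, integrate dv up.

w**3*sin(2*w)/2 + 2*w**2*sin(2*w) + 3*w**2*cos(2*w)/4 + w*sin(2*w)/4 + 2*w*cos(2*w) + sin(2*w) + cos(2*w)/8 + C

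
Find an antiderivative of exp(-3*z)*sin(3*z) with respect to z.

-exp(-3*z)*sin(3*z)/6 - exp(-3*z)*cos(3*z)/6 + C

Let I denote the integral. Integrate by parts with u = sin(3*z), dv = exp(-3*z) dz, so v = -exp(-3*z)/3: I = -exp(-3*z)*sin(3*z)/3 + ∫ exp(-3*z)*cos(3*z) dz.
Apply parts again with u = cos(3*z), dv = exp(-3*z) dz: ∫ exp(-3*z)*cos(3*z) dz = -exp(-3*z)*cos(3*z)/3 − I. Substituting back brings back I: I = -exp(-3*z)*sin(3*z)/3 - exp(-3*z)*cos(3*z)/3 − I.
Solving for I: (1 + 1)·I equals the remaining terms, so I = (1/2)·(-exp(-3*z)*sin(3*z)/3 - exp(-3*z)*cos(3*z)/3).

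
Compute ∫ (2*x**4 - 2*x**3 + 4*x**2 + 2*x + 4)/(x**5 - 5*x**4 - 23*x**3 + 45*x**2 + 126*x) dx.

Factor the denominator: x*(x - 7)*(x - 3)*(x + 2)*(x + 3).
Partial-fraction decomposition: 25/(18*(x + 3)) - 32/(45*(x + 2)) - 77/(180*(x - 3)) + 433/(252*(x - 7)) + 2/(63*x).
Integrate each term: A/(x−a) contributes A·log|x−a|.

2*log(x)/63 + 433*log(x - 7)/252 - 77*log(x - 3)/180 - 32*log(x + 2)/45 + 25*log(x + 3)/18 + C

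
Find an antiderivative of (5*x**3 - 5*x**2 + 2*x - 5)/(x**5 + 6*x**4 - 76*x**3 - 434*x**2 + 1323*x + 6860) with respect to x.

Factor the denominator: (x - 7)*(x - 5)*(x + 4)*(x + 7)**2.
Partial-fraction decomposition: 13351/(42336*(x + 7)) + 1979/(504*(x + 7)**2) - 413/(891*(x + 4)) - 505/(2592*(x - 5)) + 1479/(4312*(x - 7)).
Integrate each term; A/(x−a) gives A·log|x−a|; A/(x−a)² gives −A/(x−a).

1479*log(x - 7)/4312 - 505*log(x - 5)/2592 - 413*log(x + 4)/891 + 13351*log(x + 7)/42336 - 1979/(504*x + 3528) + C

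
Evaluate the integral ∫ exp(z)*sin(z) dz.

Let I denote the integral. Integrate by parts with u = sin(z), dv = exp(z) dz, so v = exp(z): I = exp(z)*sin(z) − ∫ exp(z)*cos(z) dz.
Apply parts again with u = cos(z), dv = exp(z) dz: ∫ exp(z)*cos(z) dz = exp(z)*cos(z) + I. Substituting back brings back I: I = exp(z)*sin(z) - exp(z)*cos(z) − I.
Solving for I: (1 + 1)·I equals the remaining terms, so I = (1/2)·(exp(z)*sin(z) - exp(z)*cos(z)).

exp(z)*sin(z)/2 - exp(z)*cos(z)/2 + C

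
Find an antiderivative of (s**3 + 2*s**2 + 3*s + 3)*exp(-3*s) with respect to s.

(-3*s**3 - 9*s**2 - 15*s - 14)*exp(-3*s)/9 + C

Use integration by parts with u = s**3 + 2*s**2 + 3*s + 3, dv = exp(-3*s) ds, so v = -exp(-3*s)/3.
Apply parts 3 times (tabular method): alternate signs, differentiate u down to 0, integrate dv up.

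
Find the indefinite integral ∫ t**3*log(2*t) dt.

Use integration by parts with u = log(2*t), dv = t**3 dt.
Then du = 1/t dt and v = t**4/4.

t**4*(log(t) + log(2))/4 - t**4/16 + C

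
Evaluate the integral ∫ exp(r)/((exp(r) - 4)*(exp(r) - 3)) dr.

log(exp(r) - 4) - log(exp(r) - 3) + C

Let u = e^r, du = e^r dr.
The integral becomes ∫ du/((u-3)(u-4)); decompose into partial fractions.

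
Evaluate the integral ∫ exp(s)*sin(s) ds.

Let I denote the integral. Integrate by parts with u = sin(s), dv = exp(s) ds, so v = exp(s): I = exp(s)*sin(s) − ∫ exp(s)*cos(s) ds.
Apply parts again with u = cos(s), dv = exp(s) ds: ∫ exp(s)*cos(s) ds = exp(s)*cos(s) + I. Substituting back brings back I: I = exp(s)*sin(s) - exp(s)*cos(s) − I.
Solving for I: (1 + 1)·I equals the remaining terms, so I = (1/2)·(exp(s)*sin(s) - exp(s)*cos(s)).

exp(s)*sin(s)/2 - exp(s)*cos(s)/2 + C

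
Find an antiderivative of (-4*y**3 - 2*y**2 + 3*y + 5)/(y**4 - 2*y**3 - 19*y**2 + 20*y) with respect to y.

log(y)/4 - 53*log(y - 5)/18 - log(y - 1)/10 - 217*log(y + 4)/180 + C

Factor the denominator: y*(y - 5)*(y - 1)*(y + 4).
Partial-fraction decomposition: -217/(180*(y + 4)) - 1/(10*(y - 1)) - 53/(18*(y - 5)) + 1/(4*y).
Integrate each term: A/(y−a) contributes A·log|y−a|.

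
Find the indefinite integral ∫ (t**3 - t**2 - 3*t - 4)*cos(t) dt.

Use integration by parts with u = t**3 - t**2 - 3*t - 4, dv = cos(t) dt, so v = sin(t).
Apply parts 3 times (tabular method): alternate signs, differentiate u down to 0, integrate dv up.

t**3*sin(t) - t**2*sin(t) + 3*t**2*cos(t) - 9*t*sin(t) - 2*t*cos(t) - 2*sin(t) - 9*cos(t) + C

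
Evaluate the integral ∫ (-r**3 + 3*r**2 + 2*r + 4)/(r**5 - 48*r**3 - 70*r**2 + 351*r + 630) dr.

-89*log(r - 7)/2160 - log(r - 3)/96 + 4*log(r + 2)/27 - 13*log(r + 3)/30 + 97*log(r + 5)/288 + C

Factor the denominator: (r - 7)*(r - 3)*(r + 2)*(r + 3)*(r + 5).
Partial-fraction decomposition: 97/(288*(r + 5)) - 13/(30*(r + 3)) + 4/(27*(r + 2)) - 1/(96*(r - 3)) - 89/(2160*(r - 7)).
Integrate each term: A/(r−a) contributes A·log|r−a|.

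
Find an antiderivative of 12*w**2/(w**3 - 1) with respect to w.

Let u = w**3 - 1, so du = (3*w**2) dw.
Rewriting, the integral becomes 4·∫ 1/u du = 4·log(u).
Substituting back, u = w**3 - 1.

4*log(w**3 - 1) + C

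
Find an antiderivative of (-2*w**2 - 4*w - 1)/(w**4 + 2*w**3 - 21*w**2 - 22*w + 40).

-49*log(w - 4)/162 + 7*log(w - 1)/54 - log(w + 2)/54 + 31*log(w + 5)/162 + C

Factor the denominator: (w - 4)*(w - 1)*(w + 2)*(w + 5).
Partial-fraction decomposition: 31/(162*(w + 5)) - 1/(54*(w + 2)) + 7/(54*(w - 1)) - 49/(162*(w - 4)).
Integrate each term: A/(w−a) contributes A·log|w−a|.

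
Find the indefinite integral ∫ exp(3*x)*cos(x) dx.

Let I denote the integral. Integrate by parts with u = cos(x), dv = exp(3*x) dx, so v = exp(3*x)/3: I = exp(3*x)*cos(x)/3 + (1/3)·∫ exp(3*x)*sin(x) dx.
Apply parts again with u = sin(x), dv = exp(3*x) dx: ∫ exp(3*x)*sin(x) dx = exp(3*x)*sin(x)/3 − (1/3)·I. Substituting back brings back I: I = exp(3*x)*sin(x)/9 + exp(3*x)*cos(x)/3 − (1/9)·I.
Solving for I: (1 + 1/9)·I equals the remaining terms, so I = (9/10)·(exp(3*x)*sin(x)/9 + exp(3*x)*cos(x)/3).

exp(3*x)*sin(x)/10 + 3*exp(3*x)*cos(x)/10 + C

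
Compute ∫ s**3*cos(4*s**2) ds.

Let u = s², du = 2s ds; rewrite as (1/2)∫ u^1·cos(4u) du.
Now integrate by parts 1 time.

s**2*sin(4*s**2)/8 + cos(4*s**2)/32 + C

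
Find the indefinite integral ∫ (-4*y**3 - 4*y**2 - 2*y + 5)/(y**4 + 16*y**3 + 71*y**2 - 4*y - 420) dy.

-47*log(y - 2)/504 - 415*log(y + 5)/14 + 737*log(y + 6)/8 - 1195*log(y + 7)/18 + C

Factor the denominator: (y - 2)*(y + 5)*(y + 6)*(y + 7).
Partial-fraction decomposition: -1195/(18*(y + 7)) + 737/(8*(y + 6)) - 415/(14*(y + 5)) - 47/(504*(y - 2)).
Integrate each term: A/(y−a) contributes A·log|y−a|.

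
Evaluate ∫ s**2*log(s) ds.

Use integration by parts with u = log(s), dv = s**2 ds.
Then du = 1/s ds and v = s**3/3.

s**3*log(s)/3 - s**3/9 + C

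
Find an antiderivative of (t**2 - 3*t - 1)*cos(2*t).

t**2*sin(2*t)/2 - 3*t*sin(2*t)/2 + t*cos(2*t)/2 - 3*sin(2*t)/4 - 3*cos(2*t)/4 + C

Use integration by parts with u = t**2 - 3*t - 1, dv = cos(2*t) dt, so v = sin(2*t)/2.
Apply parts 2 times (tabular method): alternate signs, differentiate u down to 0, integrate dv up.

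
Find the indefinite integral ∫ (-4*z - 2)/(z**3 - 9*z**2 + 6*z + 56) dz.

-10*log(z - 7)/9 + log(z - 4) + log(z + 2)/9 + C

Factor the denominator: (z - 7)*(z - 4)*(z + 2).
Partial-fraction decomposition: 1/(9*(z + 2)) + 1/(z - 4) - 10/(9*(z - 7)).
Integrate each term: A/(z−a) contributes A·log|z−a|.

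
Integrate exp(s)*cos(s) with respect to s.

Let I denote the integral. Integrate by parts with u = cos(s), dv = exp(s) ds, so v = exp(s): I = exp(s)*cos(s) + ∫ exp(s)*sin(s) ds.
Apply parts again with u = sin(s), dv = exp(s) ds: ∫ exp(s)*sin(s) ds = exp(s)*sin(s) − I. Substituting back brings back I: I = exp(s)*sin(s) + exp(s)*cos(s) − I.
Solving for I: (1 + 1)·I equals the remaining terms, so I = (1/2)·(exp(s)*sin(s) + exp(s)*cos(s)).

exp(s)*sin(s)/2 + exp(s)*cos(s)/2 + C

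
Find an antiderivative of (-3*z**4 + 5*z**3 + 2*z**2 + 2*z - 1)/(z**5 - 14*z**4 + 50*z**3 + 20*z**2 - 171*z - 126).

Factor the denominator: (z - 7)*(z - 6)*(z - 3)*(z + 1)**2.
Partial-fraction decomposition: -1139/(12544*(z + 1)) + 9/(224*(z + 1)**2) - 85/(192*(z - 3)) + 2725/(147*(z - 6)) - 5377/(256*(z - 7)).
Integrate each term; A/(z−a) gives A·log|z−a|; A/(z−a)² gives −A/(z−a).

-5377*log(z - 7)/256 + 2725*log(z - 6)/147 - 85*log(z - 3)/192 - 1139*log(z + 1)/12544 - 9/(224*z + 224) + C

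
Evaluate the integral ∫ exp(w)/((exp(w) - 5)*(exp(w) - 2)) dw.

Let u = e^w, du = e^w dw.
The integral becomes ∫ du/((u-5)(u-2)); decompose into partial fractions.

log(exp(w) - 5)/3 - log(exp(w) - 2)/3 + C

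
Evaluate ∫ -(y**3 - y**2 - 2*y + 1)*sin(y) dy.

y**3*cos(y) - 3*y**2*sin(y) - y**2*cos(y) + 2*y*sin(y) - 8*y*cos(y) + 8*sin(y) + 3*cos(y) + C

Use integration by parts with u = y**3 - y**2 - 2*y + 1, dv = -sin(y) dy, so v = cos(y).
Apply parts 3 times (tabular method): alternate signs, differentiate u down to 0, integrate dv up.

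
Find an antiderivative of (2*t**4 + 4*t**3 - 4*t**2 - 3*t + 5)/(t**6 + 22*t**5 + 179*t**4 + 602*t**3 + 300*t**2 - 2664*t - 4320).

Factor the denominator: (t - 2)*(t + 3)*(t + 4)*(t + 5)*(t + 6)**2.
Partial-fraction decomposition: 45505/(1152*(t + 6)) + 1607/(48*(t + 6)**2) - 335/(7*(t + 5)) + 209/(24*(t + 4)) - 16/(45*(t + 3)) + 47/(13440*(t - 2)).
Integrate each term; A/(t−a) gives A·log|t−a|; A/(t−a)² gives −A/(t−a).

47*log(t - 2)/13440 - 16*log(t + 3)/45 + 209*log(t + 4)/24 - 335*log(t + 5)/7 + 45505*log(t + 6)/1152 - 1607/(48*t + 288) + C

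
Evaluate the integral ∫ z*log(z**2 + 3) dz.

Let u = z**2 + 3, so du = (2*z) dz.
The integral becomes (1/2)·∫ log(u) du; integrate by parts with u′=log(u), dv′=du.

z**2*log(z**2 + 3)/2 - z**2/2 + 3*log(z**2 + 3)/2 + C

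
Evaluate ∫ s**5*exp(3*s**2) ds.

Let u = s², du = 2s ds; rewrite as (1/2)∫ u^2·exp(3u) du.
Now integrate by parts 2 times.

(9*s**4 - 6*s**2 + 2)*exp(3*s**2)/54 + C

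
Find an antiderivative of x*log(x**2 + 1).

Let u = x**2 + 1, so du = (2*x) dx.
The integral becomes (1/2)·∫ log(u) du; integrate by parts with u′=log(u), dv′=du.

x**2*log(x**2 + 1)/2 - x**2/2 + log(x**2 + 1)/2 + C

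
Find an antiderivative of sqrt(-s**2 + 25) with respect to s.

Substitute s = 5·sin(θ), so ds = 5·cos(θ) dθ and the radical becomes sqrt(-s**2 + 25) = 5·cos(θ) by the Pythagorean identity.
Integrate the resulting trig expression in θ, then back-substitute θ = asin(s/5), sin(θ) = s/5, cos(θ) = sqrt(-s**2 + 25)/5 (absorbing any constant into C).

s*sqrt(-s**2 + 25)/2 + 25*asin(s/5)/2 + C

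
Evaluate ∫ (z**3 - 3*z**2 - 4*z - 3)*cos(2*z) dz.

Use integration by parts with u = z**3 - 3*z**2 - 4*z - 3, dv = cos(2*z) dz, so v = sin(2*z)/2.
Apply parts 3 times (tabular method): alternate signs, differentiate u down to 0, integrate dv up.

z**3*sin(2*z)/2 - 3*z**2*sin(2*z)/2 + 3*z**2*cos(2*z)/4 - 11*z*sin(2*z)/4 - 3*z*cos(2*z)/2 - 3*sin(2*z)/4 - 11*cos(2*z)/8 + C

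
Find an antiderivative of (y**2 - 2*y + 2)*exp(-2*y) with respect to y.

(-2*y**2 + 2*y - 3)*exp(-2*y)/4 + C

Use integration by parts with u = y**2 - 2*y + 2, dv = exp(-2*y) dy, so v = -exp(-2*y)/2.
Apply parts 2 times (tabular method): alternate signs, differentiate u down to 0, integrate dv up.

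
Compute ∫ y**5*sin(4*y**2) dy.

-y**4*cos(4*y**2)/8 + y**2*sin(4*y**2)/16 + cos(4*y**2)/64 + C

Let u = y², du = 2y dy; rewrite as (1/2)∫ u^2·sin(4u) du.
Now integrate by parts 2 times.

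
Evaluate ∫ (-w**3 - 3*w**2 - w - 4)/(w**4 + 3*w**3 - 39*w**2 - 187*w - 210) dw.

Factor the denominator: (w - 7)*(w + 2)*(w + 3)*(w + 5).
Partial-fraction decomposition: -17/(24*(w + 5)) - 1/(20*(w + 3)) + 2/(9*(w + 2)) - 167/(360*(w - 7)).
Integrate each term: A/(w−a) contributes A·log|w−a|.

-167*log(w - 7)/360 + 2*log(w + 2)/9 - log(w + 3)/20 - 17*log(w + 5)/24 + C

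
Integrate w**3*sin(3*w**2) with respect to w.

Let u = w², du = 2w dw; rewrite as (1/2)∫ u^1·sin(3u) du.
Now integrate by parts 1 time.

-w**2*cos(3*w**2)/6 + sin(3*w**2)/18 + C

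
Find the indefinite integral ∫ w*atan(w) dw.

w**2*atan(w)/2 - w/2 + atan(w)/2 + C

Use integration by parts with u = arctan(w), dv = w dw.
Then du = 1/(w**2 + 1) dw.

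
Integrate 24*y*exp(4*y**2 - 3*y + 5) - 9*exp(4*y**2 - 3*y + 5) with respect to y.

Let u = 4*y**2 - 3*y + 5, so du = (8*y - 3) dy.
Rewriting, the integral becomes 3·∫ e^u du = 3·e^u.
Substituting back, u = 4*y**2 - 3*y + 5.

3*exp(4*y**2 - 3*y + 5) + C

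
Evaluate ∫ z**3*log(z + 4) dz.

Use integration by parts with u = log(z + 4), dv = z**3 dz.
Then du = 1/(z + 4) dz and v = z**4/4.

z**4*log(z + 4)/4 - z**4/16 + z**3/3 - 2*z**2 + 16*z - 64*log(z + 4) + C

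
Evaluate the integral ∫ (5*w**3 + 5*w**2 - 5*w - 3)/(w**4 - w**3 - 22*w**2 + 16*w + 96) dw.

377*log(w - 4)/48 - 162*log(w - 3)/35 - 13*log(w + 2)/60 + 223*log(w + 4)/112 + C

Factor the denominator: (w - 4)*(w - 3)*(w + 2)*(w + 4).
Partial-fraction decomposition: 223/(112*(w + 4)) - 13/(60*(w + 2)) - 162/(35*(w - 3)) + 377/(48*(w - 4)).
Integrate each term: A/(w−a) contributes A·log|w−a|.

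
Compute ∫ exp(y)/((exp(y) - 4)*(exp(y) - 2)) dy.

Let u = e^y, du = e^y dy.
The integral becomes ∫ du/((u-2)(u-4)); decompose into partial fractions.

log(exp(y) - 4)/2 - log(exp(y) - 2)/2 + C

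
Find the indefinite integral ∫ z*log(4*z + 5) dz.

Use integration by parts with u = log(4*z + 5), dv = z dz.
Then du = 4/(4*z + 5) dz and v = z**2/2.

z**2*log(4*z + 5)/2 - z**2/4 + 5*z/8 - 25*log(4*z + 5)/32 + C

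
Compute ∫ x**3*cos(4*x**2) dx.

x**2*sin(4*x**2)/8 + cos(4*x**2)/32 + C

Let u = x², du = 2x dx; rewrite as (1/2)∫ u^1·cos(4u) du.
Now integrate by parts 1 time.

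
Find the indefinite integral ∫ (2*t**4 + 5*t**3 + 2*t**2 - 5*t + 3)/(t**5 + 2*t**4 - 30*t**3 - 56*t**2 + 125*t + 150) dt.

1903*log(t - 5)/1440 - 73*log(t - 2)/315 + 7*log(t + 1)/144 - 63*log(t + 3)/160 + 703*log(t + 5)/560 + C

Factor the denominator: (t - 5)*(t - 2)*(t + 1)*(t + 3)*(t + 5).
Partial-fraction decomposition: 703/(560*(t + 5)) - 63/(160*(t + 3)) + 7/(144*(t + 1)) - 73/(315*(t - 2)) + 1903/(1440*(t - 5)).
Integrate each term: A/(t−a) contributes A·log|t−a|.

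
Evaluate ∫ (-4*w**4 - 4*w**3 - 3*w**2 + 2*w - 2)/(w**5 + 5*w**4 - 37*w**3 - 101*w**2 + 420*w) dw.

-log(w)/210 - 661*log(w - 4)/198 + 91*log(w - 3)/48 + 2087*log(w + 5)/720 - 1679*log(w + 7)/308 + C

Factor the denominator: w*(w - 4)*(w - 3)*(w + 5)*(w + 7).
Partial-fraction decomposition: -1679/(308*(w + 7)) + 2087/(720*(w + 5)) + 91/(48*(w - 3)) - 661/(198*(w - 4)) - 1/(210*w).
Integrate each term: A/(w−a) contributes A·log|w−a|.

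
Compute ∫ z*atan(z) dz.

Use integration by parts with u = arctan(z), dv = z dz.
Then du = 1/(z**2 + 1) dz.

z**2*atan(z)/2 - z/2 + atan(z)/2 + C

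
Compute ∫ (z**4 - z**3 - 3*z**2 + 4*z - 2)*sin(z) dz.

Use integration by parts with u = z**4 - z**3 - 3*z**2 + 4*z - 2, dv = sin(z) dz, so v = -cos(z).
Apply parts 4 times (tabular method): alternate signs, differentiate u down to 0, integrate dv up.

-z**4*cos(z) + 4*z**3*sin(z) + z**3*cos(z) - 3*z**2*sin(z) + 15*z**2*cos(z) - 30*z*sin(z) - 10*z*cos(z) + 10*sin(z) - 28*cos(z) + C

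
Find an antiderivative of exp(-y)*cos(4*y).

4*exp(-y)*sin(4*y)/17 - exp(-y)*cos(4*y)/17 + C

Let I denote the integral. Integrate by parts with u = cos(4*y), dv = exp(-y) dy, so v = -exp(-y): I = -exp(-y)*cos(4*y) − 4·∫ exp(-y)*sin(4*y) dy.
Apply parts again with u = sin(4*y), dv = exp(-y) dy: ∫ exp(-y)*sin(4*y) dy = -exp(-y)*sin(4*y) + 4·I. Substituting back brings back I: I = 4*exp(-y)*sin(4*y) - exp(-y)*cos(4*y) − 16·I.
Solving for I: (1 + 16)·I equals the remaining terms, so I = (1/17)·(4*exp(-y)*sin(4*y) - exp(-y)*cos(4*y)).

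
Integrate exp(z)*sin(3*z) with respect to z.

Let I denote the integral. Integrate by parts with u = sin(3*z), dv = exp(z) dz, so v = exp(z): I = exp(z)*sin(3*z) − 3·∫ exp(z)*cos(3*z) dz.
Apply parts again with u = cos(3*z), dv = exp(z) dz: ∫ exp(z)*cos(3*z) dz = exp(z)*cos(3*z) + 3·I. Substituting back brings back I: I = exp(z)*sin(3*z) - 3*exp(z)*cos(3*z) − 9·I.
Solving for I: (1 + 9)·I equals the remaining terms, so I = (1/10)·(exp(z)*sin(3*z) - 3*exp(z)*cos(3*z)).

exp(z)*sin(3*z)/10 - 3*exp(z)*cos(3*z)/10 + C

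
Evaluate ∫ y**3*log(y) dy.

Use integration by parts with u = log(y), dv = y**3 dy.
Then du = 1/y dy and v = y**4/4.

y**4*log(y)/4 - y**4/16 + C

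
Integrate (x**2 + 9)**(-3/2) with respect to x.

x/(9*sqrt(x**2 + 9)) + C

Substitute x = 3·tan(θ), so dx = 3·sec(θ)^2 dθ and the radical becomes sqrt(x**2 + 9) = 3·sec(θ) by the Pythagorean identity.
Integrate the resulting trig expression in θ, then back-substitute tan(θ) = x/3, sec(θ) = sqrt(x**2 + 9)/3 (absorbing any constant into C).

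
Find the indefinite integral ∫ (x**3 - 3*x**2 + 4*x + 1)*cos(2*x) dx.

x**3*sin(2*x)/2 - 3*x**2*sin(2*x)/2 + 3*x**2*cos(2*x)/4 + 5*x*sin(2*x)/4 - 3*x*cos(2*x)/2 + 5*sin(2*x)/4 + 5*cos(2*x)/8 + C

Use integration by parts with u = x**3 - 3*x**2 + 4*x + 1, dv = cos(2*x) dx, so v = sin(2*x)/2.
Apply parts 3 times (tabular method): alternate signs, differentiate u down to 0, integrate dv up.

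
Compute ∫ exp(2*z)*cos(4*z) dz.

exp(2*z)*sin(4*z)/5 + exp(2*z)*cos(4*z)/10 + C

Let I denote the integral. Integrate by parts with u = cos(4*z), dv = exp(2*z) dz, so v = exp(2*z)/2: I = exp(2*z)*cos(4*z)/2 + 2·∫ exp(2*z)*sin(4*z) dz.
Apply parts again with u = sin(4*z), dv = exp(2*z) dz: ∫ exp(2*z)*sin(4*z) dz = exp(2*z)*sin(4*z)/2 − 2·I. Substituting back brings back I: I = exp(2*z)*sin(4*z) + exp(2*z)*cos(4*z)/2 − 4·I.
Solving for I: (1 + 4)·I equals the remaining terms, so I = (1/5)·(exp(2*z)*sin(4*z) + exp(2*z)*cos(4*z)/2).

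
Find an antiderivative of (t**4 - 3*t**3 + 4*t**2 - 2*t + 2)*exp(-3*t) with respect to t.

Use integration by parts with u = t**4 - 3*t**3 + 4*t**2 - 2*t + 2, dv = exp(-3*t) dt, so v = -exp(-3*t)/3.
Apply parts 4 times (tabular method): alternate signs, differentiate u down to 0, integrate dv up.

(-27*t**4 + 45*t**3 - 63*t**2 + 12*t - 50)*exp(-3*t)/81 + C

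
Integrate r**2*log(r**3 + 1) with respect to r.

r**3*log(r**3 + 1)/3 - r**3/3 + log(r**3 + 1)/3 + C

Let u = r**3 + 1, so du = (3*r**2) dr.
The integral becomes (1/3)·∫ log(u) du; integrate by parts with u′=log(u), dv′=du.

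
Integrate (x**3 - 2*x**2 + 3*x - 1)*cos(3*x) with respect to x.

x**3*sin(3*x)/3 - 2*x**2*sin(3*x)/3 + x**2*cos(3*x)/3 + 7*x*sin(3*x)/9 - 4*x*cos(3*x)/9 - 5*sin(3*x)/27 + 7*cos(3*x)/27 + C

Use integration by parts with u = x**3 - 2*x**2 + 3*x - 1, dv = cos(3*x) dx, so v = sin(3*x)/3.
Apply parts 3 times (tabular method): alternate signs, differentiate u down to 0, integrate dv up.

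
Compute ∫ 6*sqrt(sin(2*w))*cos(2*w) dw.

2*sin(2*w)**(3/2) + C

Let u = sin(2*w), so du = (2*cos(2*w)) dw.
Rewriting, the integral becomes 3·∫ √u du = 3·(2/3)u^(3/2).
Substituting back, u = sin(2*w).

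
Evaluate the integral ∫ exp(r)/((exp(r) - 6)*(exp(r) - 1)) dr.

Let u = e^r, du = e^r dr.
The integral becomes ∫ du/((u-1)(u-6)); decompose into partial fractions.

log(exp(r) - 6)/5 - log(exp(r) - 1)/5 + C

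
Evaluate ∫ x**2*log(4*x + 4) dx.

Use integration by parts with u = log(4*x + 4), dv = x**2 dx.
Then du = 4/(4*x + 4) dx and v = x**3/3.

x**3*log(4*x + 4)/3 - x**3/9 + x**2/6 - x/3 + log(x + 1)/3 + C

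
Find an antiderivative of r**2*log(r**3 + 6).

r**3*log(r**3 + 6)/3 - r**3/3 + 2*log(r**3 + 6) + C

Let u = r**3 + 6, so du = (3*r**2) dr.
The integral becomes (1/3)·∫ log(u) du; integrate by parts with u′=log(u), dv′=du.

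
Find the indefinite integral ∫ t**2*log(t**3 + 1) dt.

t**3*log(t**3 + 1)/3 - t**3/3 + log(t**3 + 1)/3 + C

Let u = t**3 + 1, so du = (3*t**2) dt.
The integral becomes (1/3)·∫ log(u) du; integrate by parts with u′=log(u), dv′=du.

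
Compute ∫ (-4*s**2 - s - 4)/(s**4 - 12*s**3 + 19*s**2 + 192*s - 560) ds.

-69*log(s - 7)/22 + 109*log(s - 5)/18 - 3*log(s - 4) + 8*log(s + 4)/99 + C

Factor the denominator: (s - 7)*(s - 5)*(s - 4)*(s + 4).
Partial-fraction decomposition: 8/(99*(s + 4)) - 3/(s - 4) + 109/(18*(s - 5)) - 69/(22*(s - 7)).
Integrate each term: A/(s−a) contributes A·log|s−a|.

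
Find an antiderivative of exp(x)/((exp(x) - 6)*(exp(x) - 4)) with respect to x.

log(exp(x) - 6)/2 - log(exp(x) - 4)/2 + C

Let u = e^x, du = e^x dx.
The integral becomes ∫ du/((u-4)(u-6)); decompose into partial fractions.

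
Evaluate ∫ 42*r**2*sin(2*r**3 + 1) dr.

-7*cos(2*r**3 + 1) + C

Let u = 2*r**3 + 1, so du = (6*r**2) dr.
Rewriting, the integral becomes 7·∫ sin(u) du = 7·-cos(u).
Substituting back, u = 2*r**3 + 1.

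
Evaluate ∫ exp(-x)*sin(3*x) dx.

Let I denote the integral. Integrate by parts with u = sin(3*x), dv = exp(-x) dx, so v = -exp(-x): I = -exp(-x)*sin(3*x) + 3·∫ exp(-x)*cos(3*x) dx.
Apply parts again with u = cos(3*x), dv = exp(-x) dx: ∫ exp(-x)*cos(3*x) dx = -exp(-x)*cos(3*x) − 3·I. Substituting back brings back I: I = -exp(-x)*sin(3*x) - 3*exp(-x)*cos(3*x) − 9·I.
Solving for I: (1 + 9)·I equals the remaining terms, so I = (1/10)·(-exp(-x)*sin(3*x) - 3*exp(-x)*cos(3*x)).

-exp(-x)*sin(3*x)/10 - 3*exp(-x)*cos(3*x)/10 + C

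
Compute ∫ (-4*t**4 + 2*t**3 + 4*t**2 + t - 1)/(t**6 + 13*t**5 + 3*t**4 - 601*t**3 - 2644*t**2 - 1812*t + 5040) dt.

-2179*log(t - 7)/33462 - log(t - 1)/4410 - 1093*log(t + 4)/220 + 332*log(t + 5)/9 - 1055177*log(t + 6)/33124 + 5479/(182*t + 1092) + C

Factor the denominator: (t - 7)*(t - 1)*(t + 4)*(t + 5)*(t + 6)**2.
Partial-fraction decomposition: -1055177/(33124*(t + 6)) - 5479/(182*(t + 6)**2) + 332/(9*(t + 5)) - 1093/(220*(t + 4)) - 1/(4410*(t - 1)) - 2179/(33462*(t - 7)).
Integrate each term; A/(t−a) gives A·log|t−a|; A/(t−a)² gives −A/(t−a).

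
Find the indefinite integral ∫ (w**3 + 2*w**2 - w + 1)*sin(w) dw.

-w**3*cos(w) + 3*w**2*sin(w) - 2*w**2*cos(w) + 4*w*sin(w) + 7*w*cos(w) - 7*sin(w) + 3*cos(w) + C

Use integration by parts with u = w**3 + 2*w**2 - w + 1, dv = sin(w) dw, so v = -cos(w).
Apply parts 3 times (tabular method): alternate signs, differentiate u down to 0, integrate dv up.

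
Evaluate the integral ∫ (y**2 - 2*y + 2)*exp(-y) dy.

(-y**2 - 2)*exp(-y) + C

Use integration by parts with u = y**2 - 2*y + 2, dv = exp(-y) dy, so v = -exp(-y).
Apply parts 2 times (tabular method): alternate signs, differentiate u down to 0, integrate dv up.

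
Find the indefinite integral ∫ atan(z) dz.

z*atan(z) - log(z**2 + 1)/2 + C

Use integration by parts with u = arctan(z), dv = dz.
Then du = 1/(z**2 + 1) dz.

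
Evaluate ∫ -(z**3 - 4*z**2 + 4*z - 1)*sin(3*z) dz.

Use integration by parts with u = z**3 - 4*z**2 + 4*z - 1, dv = -sin(3*z) dz, so v = cos(3*z)/3.
Apply parts 3 times (tabular method): alternate signs, differentiate u down to 0, integrate dv up.

z**3*cos(3*z)/3 - z**2*sin(3*z)/3 - 4*z**2*cos(3*z)/3 + 8*z*sin(3*z)/9 + 10*z*cos(3*z)/9 - 10*sin(3*z)/27 - cos(3*z)/27 + C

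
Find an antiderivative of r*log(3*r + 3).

Use integration by parts with u = log(3*r + 3), dv = r dr.
Then du = 3/(3*r + 3) dr and v = r**2/2.

r**2*log(3*r + 3)/2 - r**2/4 + r/2 - log(r + 1)/2 + C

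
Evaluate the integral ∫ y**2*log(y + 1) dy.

Use integration by parts with u = log(y + 1), dv = y**2 dy.
Then du = 1/(y + 1) dy and v = y**3/3.

y**3*log(y + 1)/3 - y**3/9 + y**2/6 - y/3 + log(y + 1)/3 + C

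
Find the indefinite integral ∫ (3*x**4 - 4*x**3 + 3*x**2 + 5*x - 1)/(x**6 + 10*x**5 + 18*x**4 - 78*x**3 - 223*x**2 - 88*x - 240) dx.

11*log(x - 3)/245 + 164847*log(x + 4)/14161 - 303*log(x + 5)/26 - 1201*log(x**2 + 1)/75140 - 313*atan(x)/37570 + 1051/(119*x + 476) + C

Factor the denominator: (x - 3)*(x + 4)**2*(x + 5)*(x**2 + 1).
Partial-fraction decomposition: -(1201*x + 313)/(37570*(x**2 + 1)) - 303/(26*(x + 5)) + 164847/(14161*(x + 4)) - 1051/(119*(x + 4)**2) + 11/(245*(x - 3)).
Integrate each term; A/(x−a) gives A·log|x−a|; the (Bx+D)/(x²+p²) term gives a log and an atan.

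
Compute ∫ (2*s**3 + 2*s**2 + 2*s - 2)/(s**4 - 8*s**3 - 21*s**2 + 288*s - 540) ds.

Factor the denominator: (s - 6)*(s - 5)*(s - 3)*(s + 6).
Partial-fraction decomposition: 17/(54*(s + 6)) + 38/(27*(s - 3)) - 14/(s - 5) + 257/(18*(s - 6)).
Integrate each term: A/(s−a) contributes A·log|s−a|.

257*log(s - 6)/18 - 14*log(s - 5) + 38*log(s - 3)/27 + 17*log(s + 6)/54 + C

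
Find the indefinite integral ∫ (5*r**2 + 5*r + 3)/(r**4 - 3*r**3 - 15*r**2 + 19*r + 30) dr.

17*log(r - 5)/16 - 11*log(r - 2)/15 + log(r + 1)/12 - 33*log(r + 3)/80 + C

Factor the denominator: (r - 5)*(r - 2)*(r + 1)*(r + 3).
Partial-fraction decomposition: -33/(80*(r + 3)) + 1/(12*(r + 1)) - 11/(15*(r - 2)) + 17/(16*(r - 5)).
Integrate each term: A/(r−a) contributes A·log|r−a|.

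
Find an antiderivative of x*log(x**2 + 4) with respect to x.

Let u = x**2 + 4, so du = (2*x) dx.
The integral becomes (1/2)·∫ log(u) du; integrate by parts with u′=log(u), dv′=du.

x**2*log(x**2 + 4)/2 - x**2/2 + 2*log(x**2 + 4) + C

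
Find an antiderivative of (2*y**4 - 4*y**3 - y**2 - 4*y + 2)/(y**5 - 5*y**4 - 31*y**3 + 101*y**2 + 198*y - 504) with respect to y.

Factor the denominator: (y - 7)*(y - 3)*(y - 2)*(y + 3)*(y + 4).
Partial-fraction decomposition: 5/(3*(y + 4)) - 11/(12*(y + 3)) - 1/(15*(y - 2)) - 5/(24*(y - 3)) + 61/(40*(y - 7)).
Integrate each term: A/(y−a) contributes A·log|y−a|.

61*log(y - 7)/40 - 5*log(y - 3)/24 - log(y - 2)/15 - 11*log(y + 3)/12 + 5*log(y + 4)/3 + C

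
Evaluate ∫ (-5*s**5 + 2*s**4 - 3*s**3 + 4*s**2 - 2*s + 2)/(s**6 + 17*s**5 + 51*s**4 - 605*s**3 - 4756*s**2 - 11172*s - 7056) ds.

-40039*log(s - 7)/104104 - log(s + 1)/200 + 983*log(s + 4)/66 + 2855661*log(s + 6)/8450 - 15013*log(s + 7)/42 + 21139/(65*s + 390) + C

Factor the denominator: (s - 7)*(s + 1)*(s + 4)*(s + 6)**2*(s + 7).
Partial-fraction decomposition: -15013/(42*(s + 7)) + 2855661/(8450*(s + 6)) - 21139/(65*(s + 6)**2) + 983/(66*(s + 4)) - 1/(200*(s + 1)) - 40039/(104104*(s - 7)).
Integrate each term; A/(s−a) gives A·log|s−a|; A/(s−a)² gives −A/(s−a).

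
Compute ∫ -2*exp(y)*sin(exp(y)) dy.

Let u = exp(y), so du = (exp(y)) dy.
Rewriting, the integral becomes -2·∫ sin(u) du = -2·-cos(u).
Substituting back, u = exp(y).

2*cos(exp(y)) + C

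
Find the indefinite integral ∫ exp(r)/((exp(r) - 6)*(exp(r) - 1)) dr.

Let u = e^r, du = e^r dr.
The integral becomes ∫ du/((u-6)(u-1)); decompose into partial fractions.

log(exp(r) - 6)/5 - log(exp(r) - 1)/5 + C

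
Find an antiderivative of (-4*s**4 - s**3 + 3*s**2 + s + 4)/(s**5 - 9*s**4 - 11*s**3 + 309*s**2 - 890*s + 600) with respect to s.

5453*log(s - 5)/176 - 172*log(s - 4)/5 - log(s - 1)/112 - 221*log(s + 6)/385 + 231/(4*s - 20) + C

Factor the denominator: (s - 5)**2*(s - 4)*(s - 1)*(s + 6).
Partial-fraction decomposition: -221/(385*(s + 6)) - 1/(112*(s - 1)) - 172/(5*(s - 4)) + 5453/(176*(s - 5)) - 231/(4*(s - 5)**2).
Integrate each term; A/(s−a) gives A·log|s−a|; A/(s−a)² gives −A/(s−a).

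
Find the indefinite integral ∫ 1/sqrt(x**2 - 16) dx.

Substitute x = 4·sec(θ), so dx = 4·sec(θ)*tan(θ) dθ and the radical becomes sqrt(x**2 - 16) = 4·tan(θ) by the Pythagorean identity.
Integrate the resulting trig expression in θ, then back-substitute sec(θ) = x/4, tan(θ) = sqrt(x**2 - 16)/4 (absorbing any constant into C).

log(x + sqrt(x**2 - 16)) + C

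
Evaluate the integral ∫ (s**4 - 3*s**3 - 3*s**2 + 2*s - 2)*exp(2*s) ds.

(4*s**4 - 20*s**3 + 18*s**2 - 10*s - 3)*exp(2*s)/8 + C

Use integration by parts with u = s**4 - 3*s**3 - 3*s**2 + 2*s - 2, dv = exp(2*s) ds, so v = exp(2*s)/2.
Apply parts 4 times (tabular method): alternate signs, differentiate u down to 0, integrate dv up.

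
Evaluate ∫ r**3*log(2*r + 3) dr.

Use integration by parts with u = log(2*r + 3), dv = r**3 dr.
Then du = 2/(2*r + 3) dr and v = r**4/4.

r**4*log(2*r + 3)/4 - r**4/16 + r**3/8 - 9*r**2/32 + 27*r/32 - 81*log(2*r + 3)/64 + C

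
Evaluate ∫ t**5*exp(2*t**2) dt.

Let u = t², du = 2t dt; rewrite as (1/2)∫ u^2·exp(2u) du.
Now integrate by parts 2 times.

(2*t**4 - 2*t**2 + 1)*exp(2*t**2)/8 + C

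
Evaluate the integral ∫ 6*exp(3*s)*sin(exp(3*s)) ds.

Let u = exp(3*s), so du = (3*exp(3*s)) ds.
Rewriting, the integral becomes 2·∫ sin(u) du = 2·-cos(u).
Substituting back, u = exp(3*s).

-2*cos(exp(3*s)) + C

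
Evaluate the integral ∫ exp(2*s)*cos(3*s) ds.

Let I denote the integral. Integrate by parts with u = cos(3*s), dv = exp(2*s) ds, so v = exp(2*s)/2: I = exp(2*s)*cos(3*s)/2 + (3/2)·∫ exp(2*s)*sin(3*s) ds.
Apply parts again with u = sin(3*s), dv = exp(2*s) ds: ∫ exp(2*s)*sin(3*s) ds = exp(2*s)*sin(3*s)/2 − (3/2)·I. Substituting back brings back I: I = 3*exp(2*s)*sin(3*s)/4 + exp(2*s)*cos(3*s)/2 − (9/4)·I.
Solving for I: (1 + 9/4)·I equals the remaining terms, so I = (4/13)·(3*exp(2*s)*sin(3*s)/4 + exp(2*s)*cos(3*s)/2).

3*exp(2*s)*sin(3*s)/13 + 2*exp(2*s)*cos(3*s)/13 + C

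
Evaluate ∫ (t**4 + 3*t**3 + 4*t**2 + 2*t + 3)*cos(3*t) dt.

t**4*sin(3*t)/3 + t**3*sin(3*t) + 4*t**3*cos(3*t)/9 + 8*t**2*sin(3*t)/9 + t**2*cos(3*t) + 16*t*cos(3*t)/27 + 65*sin(3*t)/81 + C

Use integration by parts with u = t**4 + 3*t**3 + 4*t**2 + 2*t + 3, dv = cos(3*t) dt, so v = sin(3*t)/3.
Apply parts 4 times (tabular method): alternate signs, differentiate u down to 0, integrate dv up.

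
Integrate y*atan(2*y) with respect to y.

y**2*atan(2*y)/2 - y/4 + atan(2*y)/8 + C

Use integration by parts with u = arctan(2*y), dv = y dy.
Then du = 2/(4*y**2 + 1) dy.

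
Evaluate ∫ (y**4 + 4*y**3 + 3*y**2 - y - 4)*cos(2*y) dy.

Use integration by parts with u = y**4 + 4*y**3 + 3*y**2 - y - 4, dv = cos(2*y) dy, so v = sin(2*y)/2.
Apply parts 4 times (tabular method): alternate signs, differentiate u down to 0, integrate dv up.

y**4*sin(2*y)/2 + 2*y**3*sin(2*y) + y**3*cos(2*y) + 3*y**2*cos(2*y) - 7*y*sin(2*y)/2 - 2*sin(2*y) - 7*cos(2*y)/4 + C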